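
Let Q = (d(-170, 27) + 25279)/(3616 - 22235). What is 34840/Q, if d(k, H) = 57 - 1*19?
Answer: -648685960/25317 ≈ -25623.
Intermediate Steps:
d(k, H) = 38 (d(k, H) = 57 - 19 = 38)
Q = -25317/18619 (Q = (38 + 25279)/(3616 - 22235) = 25317/(-18619) = 25317*(-1/18619) = -25317/18619 ≈ -1.3597)
34840/Q = 34840/(-25317/18619) = 34840*(-18619/25317) = -648685960/25317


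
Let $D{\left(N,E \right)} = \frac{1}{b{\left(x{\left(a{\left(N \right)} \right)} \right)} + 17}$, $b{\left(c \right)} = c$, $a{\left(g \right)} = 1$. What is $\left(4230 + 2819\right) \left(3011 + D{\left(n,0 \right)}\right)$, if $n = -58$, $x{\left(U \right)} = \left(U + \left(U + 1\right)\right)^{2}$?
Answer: $\frac{551845063}{26} \approx 2.1225 \cdot 10^{7}$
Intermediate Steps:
$x{\left(U \right)} = \left(1 + 2 U\right)^{2}$ ($x{\left(U \right)} = \left(U + \left(1 + U\right)\right)^{2} = \left(1 + 2 U\right)^{2}$)
$D{\left(N,E \right)} = \frac{1}{26}$ ($D{\left(N,E \right)} = \frac{1}{\left(1 + 2 \cdot 1\right)^{2} + 17} = \frac{1}{\left(1 + 2\right)^{2} + 17} = \frac{1}{3^{2} + 17} = \frac{1}{9 + 17} = \frac{1}{26}$)
$\left(4230 + 2819\right) \left(3011 + D{\left(n,0 \right)}\right) = \left(4230 + 2819\right) \left(3011 + \frac{1}{26}\right) = 7049 \cdot \frac{78287}{26} = \frac{551845063}{26}$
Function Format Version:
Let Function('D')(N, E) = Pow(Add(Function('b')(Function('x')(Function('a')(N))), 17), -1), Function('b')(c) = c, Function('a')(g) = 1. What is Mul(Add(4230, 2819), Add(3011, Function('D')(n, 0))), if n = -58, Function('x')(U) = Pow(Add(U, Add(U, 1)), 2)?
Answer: Rational(551845063, 26) ≈ 2.1225e+7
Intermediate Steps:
Function('x')(U) = Pow(Add(1, Mul(2, U)), 2) (Function('x')(U) = Pow(Add(U, Add(1, U)), 2) = Pow(Add(1, Mul(2, U)), 2))
Function('D')(N, E) = Rational(1, 26) (Function('D')(N, E) = Pow(Add(Pow(Add(1, Mul(2, 1)), 2), 17), -1) = Pow(Add(Pow(Add(1, 2), 2), 17), -1) = Pow(Add(Pow(3, 2), 17), -1) = Pow(Add(9, 17), -1) = Pow(26, -1) = Rational(1, 26))
Mul(Add(4230, 2819), Add(3011, Function('D')(n, 0))) = Mul(Add(4230, 2819), Add(3011, Rational(1, 26))) = Mul(7049, Rational(78287, 26)) = Rational(551845063, 26)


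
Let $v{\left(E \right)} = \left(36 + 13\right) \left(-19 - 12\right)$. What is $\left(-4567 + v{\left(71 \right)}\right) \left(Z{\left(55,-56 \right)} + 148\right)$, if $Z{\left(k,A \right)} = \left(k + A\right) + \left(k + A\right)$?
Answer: $-888556$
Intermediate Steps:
$Z{\left(k,A \right)} = 2 A + 2 k$ ($Z{\left(k,A \right)} = \left(A + k\right) + \left(A + k\right) = 2 A + 2 k$)
$v{\left(E \right)} = -1519$ ($v{\left(E \right)} = 49 \left(-31\right) = -1519$)
$\left(-4567 + v{\left(71 \right)}\right) \left(Z{\left(55,-56 \right)} + 148\right) = \left(-4567 - 1519\right) \left(\left(2 \left(-56\right) + 2 \cdot 55\right) + 148\right) = - 6086 \left(\left(-112 + 110\right) + 148\right) = - 6086 \left(-2 + 148\right) = \left(-6086\right) 146 = -888556$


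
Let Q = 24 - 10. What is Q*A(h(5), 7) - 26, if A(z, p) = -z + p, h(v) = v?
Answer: 2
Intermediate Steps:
A(z, p) = p - z
Q = 14
Q*A(h(5), 7) - 26 = 14*(7 - 1*5) - 26 = 14*(7 - 5) - 26 = 14*2 - 26 = 28 - 26 = 2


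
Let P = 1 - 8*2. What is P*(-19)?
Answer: 285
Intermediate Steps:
P = -15 (P = 1 - 16 = -15)
P*(-19) = -15*(-19) = 285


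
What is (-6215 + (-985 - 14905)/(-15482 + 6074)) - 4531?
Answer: -7220177/672 ≈ -10744.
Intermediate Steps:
(-6215 + (-985 - 14905)/(-15482 + 6074)) - 4531 = (-6215 - 15890/(-9408)) - 4531 = (-6215 - 15890*(-1/9408)) - 4531 = (-6215 + 1135/672) - 4531 = -4175345/672 - 4531 = -7220177/672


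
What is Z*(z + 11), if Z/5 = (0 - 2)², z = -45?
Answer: -680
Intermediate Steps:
Z = 20 (Z = 5*(0 - 2)² = 5*(-2)² = 5*4 = 20)
Z*(z + 11) = 20*(-45 + 11) = 20*(-34) = -680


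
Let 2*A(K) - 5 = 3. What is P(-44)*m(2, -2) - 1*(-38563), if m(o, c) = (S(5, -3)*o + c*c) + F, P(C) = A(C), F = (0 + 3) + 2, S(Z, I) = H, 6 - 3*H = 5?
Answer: 115805/3 ≈ 38602.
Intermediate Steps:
A(K) = 4 (A(K) = 5/2 + (½)*3 = 5/2 + 3/2 = 4)
H = ⅓ (H = 2 - ⅓*5 = 2 - 5/3 = ⅓ ≈ 0.33333)
S(Z, I) = ⅓
F = 5 (F = 3 + 2 = 5)
P(C) = 4
m(o, c) = 5 + c² + o/3 (m(o, c) = (o/3 + c*c) + 5 = (o/3 + c²) + 5 = (c² + o/3) + 5 = 5 + c² + o/3)
P(-44)*m(2, -2) - 1*(-38563) = 4*(5 + (-2)² + (⅓)*2) - 1*(-38563) = 4*(5 + 4 + ⅔) + 38563 = 4*(29/3) + 38563 = 116/3 + 38563 = 115805/3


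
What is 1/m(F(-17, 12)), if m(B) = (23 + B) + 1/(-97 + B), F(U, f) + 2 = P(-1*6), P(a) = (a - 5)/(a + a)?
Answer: 14124/309407 ≈ 0.045649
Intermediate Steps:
P(a) = (-5 + a)/(2*a) (P(a) = (-5 + a)/((2*a)) = (-5 + a)*(1/(2*a)) = (-5 + a)/(2*a))
F(U, f) = -13/12 (F(U, f) = -2 + (-5 - 1*6)/(2*((-1*6))) = -2 + (½)*(-5 - 6)/(-6) = -2 + (½)*(-⅙)*(-11) = -2 + 11/12 = -13/12)
m(B) = 23 + B + 1/(-97 + B)
1/m(F(-17, 12)) = 1/((-2230 + (-13/12)² - 74*(-13/12))/(-97 - 13/12)) = 1/((-2230 + 169/144 + 481/6)/(-1177/12)) = 1/(-12/1177*(-309407/144)) = 1/(309407/14124) = 14124/309407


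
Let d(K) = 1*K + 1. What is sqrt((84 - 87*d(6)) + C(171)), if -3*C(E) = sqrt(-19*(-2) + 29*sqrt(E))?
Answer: sqrt(-4725 - 3*sqrt(38 + 87*sqrt(19)))/3 ≈ 23.061*I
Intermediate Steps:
d(K) = 1 + K (d(K) = K + 1 = 1 + K)
C(E) = -sqrt(38 + 29*sqrt(E))/3 (C(E) = -sqrt(-19*(-2) + 29*sqrt(E))/3 = -sqrt(38 + 29*sqrt(E))/3)
sqrt((84 - 87*d(6)) + C(171)) = sqrt((84 - 87*(1 + 6)) - sqrt(38 + 29*sqrt(171))/3) = sqrt((84 - 87*7) - sqrt(38 + 29*(3*sqrt(19)))/3) = sqrt((84 - 609) - sqrt(38 + 87*sqrt(19))/3) = sqrt(-525 - sqrt(38 + 87*sqrt(19))/3)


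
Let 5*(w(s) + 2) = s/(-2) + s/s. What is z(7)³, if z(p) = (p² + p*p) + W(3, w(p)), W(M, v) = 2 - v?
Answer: 8615125/8 ≈ 1.0769e+6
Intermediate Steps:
w(s) = -9/5 - s/10 (w(s) = -2 + (s/(-2) + s/s)/5 = -2 + (s*(-½) + 1)/5 = -2 + (-s/2 + 1)/5 = -2 + (1 - s/2)/5 = -2 + (⅕ - s/10) = -9/5 - s/10)
z(p) = 19/5 + 2*p² + p/10 (z(p) = (p² + p*p) + (2 - (-9/5 - p/10)) = (p² + p²) + (2 + (9/5 + p/10)) = 2*p² + (19/5 + p/10) = 19/5 + 2*p² + p/10)
z(7)³ = (19/5 + 2*7² + (⅒)*7)³ = (19/5 + 2*49 + 7/10)³ = (19/5 + 98 + 7/10)³ = (205/2)³ = 8615125/8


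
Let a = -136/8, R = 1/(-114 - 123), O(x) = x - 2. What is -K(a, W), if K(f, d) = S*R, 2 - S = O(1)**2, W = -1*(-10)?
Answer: 1/237 ≈ 0.0042194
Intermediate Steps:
O(x) = -2 + x
W = 10
R = -1/237 (R = 1/(-237) = -1/237 ≈ -0.0042194)
a = -17 (a = -136*1/8 = -17)
S = 1 (S = 2 - (-2 + 1)**2 = 2 - 1*(-1)**2 = 2 - 1*1 = 2 - 1 = 1)
K(f, d) = -1/237 (K(f, d) = 1*(-1/237) = -1/237)
-K(a, W) = -1*(-1/237) = 1/237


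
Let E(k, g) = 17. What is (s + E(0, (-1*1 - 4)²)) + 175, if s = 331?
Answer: 523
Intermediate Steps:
(s + E(0, (-1*1 - 4)²)) + 175 = (331 + 17) + 175 = 348 + 175 = 523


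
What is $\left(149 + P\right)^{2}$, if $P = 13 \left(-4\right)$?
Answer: $9409$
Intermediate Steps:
$P = -52$
$\left(149 + P\right)^{2} = \left(149 - 52\right)^{2} = 97^{2} = 9409$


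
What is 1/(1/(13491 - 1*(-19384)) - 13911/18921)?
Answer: -207342625/152435068 ≈ -1.3602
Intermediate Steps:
1/(1/(13491 - 1*(-19384)) - 13911/18921) = 1/(1/(13491 + 19384) - 13911*1/18921) = 1/(1/32875 - 4637/6307) = 1/(-152435068/207342625) = -207342625/152435068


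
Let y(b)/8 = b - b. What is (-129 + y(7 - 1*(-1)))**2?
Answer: 16641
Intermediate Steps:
y(b) = 0 (y(b) = 8*(b - b) = 8*0 = 0)
(-129 + y(7 - 1*(-1)))**2 = (-129 + 0)**2 = (-129)**2 = 16641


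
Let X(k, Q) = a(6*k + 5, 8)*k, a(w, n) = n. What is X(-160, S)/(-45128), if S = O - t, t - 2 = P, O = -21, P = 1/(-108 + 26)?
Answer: 160/5641 ≈ 0.028364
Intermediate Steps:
P = -1/82 (P = 1/(-82) = -1/82 ≈ -0.012195)
t = 163/82 (t = 2 - 1/82 = 163/82 ≈ 1.9878)
S = -1885/82 (S = -21 - 1*163/82 = -21 - 163/82 = -1885/82 ≈ -22.988)
X(k, Q) = 8*k
X(-160, S)/(-45128) = (8*(-160))/(-45128) = -1280*(-1/45128) = 160/5641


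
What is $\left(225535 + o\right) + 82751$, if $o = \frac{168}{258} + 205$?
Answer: $\frac{13265141}{43} \approx 3.0849 \cdot 10^{5}$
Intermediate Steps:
$o = \frac{8843}{43}$ ($o = 168 \cdot \frac{1}{258} + 205 = \frac{28}{43} + 205 = \frac{8843}{43} \approx 205.65$)
$\left(225535 + o\right) + 82751 = \left(225535 + \frac{8843}{43}\right) + 82751 = \frac{9706848}{43} + 82751 = \frac{13265141}{43}$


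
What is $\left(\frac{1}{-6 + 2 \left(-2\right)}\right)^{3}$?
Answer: $- \frac{1}{1000} \approx -0.001$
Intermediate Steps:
$\left(\frac{1}{-6 + 2 \left(-2\right)}\right)^{3} = \left(\frac{1}{-6 - 4}\right)^{3} = \left(\frac{1}{-10}\right)^{3} = \left(- \frac{1}{10}\right)^{3} = - \frac{1}{1000}$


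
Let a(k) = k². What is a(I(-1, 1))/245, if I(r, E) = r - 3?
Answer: 16/245 ≈ 0.065306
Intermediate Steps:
I(r, E) = -3 + r
a(I(-1, 1))/245 = (-3 - 1)²/245 = (-4)²*(1/245) = 16*(1/245) = 16/245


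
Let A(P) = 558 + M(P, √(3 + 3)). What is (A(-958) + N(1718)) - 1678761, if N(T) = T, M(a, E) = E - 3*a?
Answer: -1673611 + √6 ≈ -1.6736e+6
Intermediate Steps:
A(P) = 558 + √6 - 3*P (A(P) = 558 + (√(3 + 3) - 3*P) = 558 + (√6 - 3*P) = 558 + √6 - 3*P)
(A(-958) + N(1718)) - 1678761 = ((558 + √6 - 3*(-958)) + 1718) - 1678761 = ((558 + √6 + 2874) + 1718) - 1678761 = ((3432 + √6) + 1718) - 1678761 = (5150 + √6) - 1678761 = -1673611 + √6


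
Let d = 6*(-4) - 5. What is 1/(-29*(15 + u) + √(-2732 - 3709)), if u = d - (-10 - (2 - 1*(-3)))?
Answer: -29/7282 - I*√6441/7282 ≈ -0.0039824 - 0.011021*I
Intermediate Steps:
d = -29 (d = -24 - 5 = -29)
u = -14 (u = -29 - (-10 - (2 - 1*(-3))) = -29 - (-10 - (2 + 3)) = -29 - (-10 - 1*5) = -29 - (-10 - 5) = -29 - 1*(-15) = -29 + 15 = -14)
1/(-29*(15 + u) + √(-2732 - 3709)) = 1/(-29*(15 - 14) + √(-2732 - 3709)) = 1/(-29*1 + √(-6441)) = 1/(-29 + I*√6441)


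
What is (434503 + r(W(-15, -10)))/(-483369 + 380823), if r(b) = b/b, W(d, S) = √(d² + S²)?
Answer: -217252/51273 ≈ -4.2372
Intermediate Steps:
W(d, S) = √(S² + d²)
r(b) = 1
(434503 + r(W(-15, -10)))/(-483369 + 380823) = (434503 + 1)/(-483369 + 380823) = 434504/(-102546) = 434504*(-1/102546) = -217252/51273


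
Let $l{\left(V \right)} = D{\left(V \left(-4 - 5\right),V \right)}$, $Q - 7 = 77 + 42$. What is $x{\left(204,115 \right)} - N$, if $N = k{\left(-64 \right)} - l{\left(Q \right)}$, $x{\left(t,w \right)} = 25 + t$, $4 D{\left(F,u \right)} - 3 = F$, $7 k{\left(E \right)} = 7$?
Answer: $- \frac{219}{4} \approx -54.75$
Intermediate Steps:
$k{\left(E \right)} = 1$ ($k{\left(E \right)} = \frac{1}{7} \cdot 7 = 1$)
$Q = 126$ ($Q = 7 + \left(77 + 42\right) = 7 + 119 = 126$)
$D{\left(F,u \right)} = \frac{3}{4} + \frac{F}{4}$
$l{\left(V \right)} = \frac{3}{4} - \frac{9 V}{4}$ ($l{\left(V \right)} = \frac{3}{4} + \frac{V \left(-4 - 5\right)}{4} = \frac{3}{4} + \frac{V \left(-9\right)}{4} = \frac{3}{4} + \frac{\left(-9\right) V}{4} = \frac{3}{4} - \frac{9 V}{4}$)
$N = \frac{1135}{4}$ ($N = 1 - \left(\frac{3}{4} - \frac{567}{2}\right) = 1 - - \frac{1131}{4} = 1 + \frac{1131}{4} = \frac{1135}{4} \approx 283.75$)
$x{\left(204,115 \right)} - N = \left(25 + 204\right) - \frac{1135}{4} = 229 - \frac{1135}{4} = - \frac{219}{4}$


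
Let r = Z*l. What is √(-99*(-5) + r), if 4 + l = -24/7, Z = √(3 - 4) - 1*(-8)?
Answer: √(21343 - 364*I)/7 ≈ 20.871 - 0.17796*I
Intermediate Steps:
Z = 8 + I (Z = √(-1) + 8 = I + 8 = 8 + I ≈ 8.0 + 1.0*I)
l = -52/7 (l = -4 - 24/7 = -52/7 ≈ -7.4286)
r = -416/7 - 52*I/7 (r = (8 + I)*(-52/7) = -416/7 - 52*I/7 ≈ -59.429 - 7.4286*I)
√(-99*(-5) + r) = √(-99*(-5) + (-416/7 - 52*I/7)) = √(495 + (-416/7 - 52*I/7)) = √(3049/7 - 52*I/7)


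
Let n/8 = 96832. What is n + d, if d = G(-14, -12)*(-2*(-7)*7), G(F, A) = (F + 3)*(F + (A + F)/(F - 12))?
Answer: 788670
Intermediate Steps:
G(F, A) = (3 + F)*(F + (A + F)/(-12 + F))
n = 774656 (n = 8*96832 = 774656)
d = 14014 (d = (((-14)³ - 33*(-14) - 8*(-14)² + 3*(-12) - 12*(-14))/(-12 - 14))*(-2*(-7)*7) = ((-2744 + 462 - 8*196 - 36 + 168)/(-26))*(14*7) = -(-2744 + 462 - 1568 - 36 + 168)/26*98 = -1/26*(-3718)*98 = 143*98 = 14014)
n + d = 774656 + 14014 = 788670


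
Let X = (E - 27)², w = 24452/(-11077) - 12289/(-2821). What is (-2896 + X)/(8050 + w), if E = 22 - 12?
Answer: -343730387/1061667903 ≈ -0.32376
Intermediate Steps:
E = 10
w = 67146161/31248217 (w = 24452*(-1/11077) - 12289*(-1/2821) = -24452/11077 + 12289/2821 = 67146161/31248217 ≈ 2.1488)
X = 289 (X = (10 - 27)² = (-17)² = 289)
(-2896 + X)/(8050 + w) = (-2896 + 289)/(8050 + 67146161/31248217) = -2607/251615293011/31248217 = -2607*31248217/251615293011 = -343730387/1061667903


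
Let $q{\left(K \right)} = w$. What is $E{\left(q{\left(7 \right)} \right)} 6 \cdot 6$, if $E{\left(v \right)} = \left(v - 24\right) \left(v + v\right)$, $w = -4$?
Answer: $8064$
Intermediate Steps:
$q{\left(K \right)} = -4$
$E{\left(v \right)} = 2 v \left(-24 + v\right)$ ($E{\left(v \right)} = \left(-24 + v\right) 2 v = 2 v \left(-24 + v\right)$)
$E{\left(q{\left(7 \right)} \right)} 6 \cdot 6 = 2 \left(-4\right) \left(-24 - 4\right) 6 \cdot 6 = 2 \left(-4\right) \left(-28\right) 36 = 224 \cdot 36 = 8064$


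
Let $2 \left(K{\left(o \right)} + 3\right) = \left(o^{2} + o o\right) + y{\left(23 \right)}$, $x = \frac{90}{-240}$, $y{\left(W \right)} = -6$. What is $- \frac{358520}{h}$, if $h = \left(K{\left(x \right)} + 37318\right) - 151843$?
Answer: $\frac{4589056}{1465995} \approx 3.1303$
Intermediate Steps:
$x = - \frac{3}{8}$ ($x = 90 \left(- \frac{1}{240}\right) = - \frac{3}{8} \approx -0.375$)
$K{\left(o \right)} = -6 + o^{2}$ ($K{\left(o \right)} = -3 + \frac{\left(o^{2} + o o\right) - 6}{2} = -3 + \frac{\left(o^{2} + o^{2}\right) - 6}{2} = -3 + \frac{2 o^{2} - 6}{2} = -3 + \frac{-6 + 2 o^{2}}{2} = -3 + \left(-3 + o^{2}\right) = -6 + o^{2}$)
$h = - \frac{7329975}{64}$ ($h = \left(\left(-6 + \left(- \frac{3}{8}\right)^{2}\right) + 37318\right) - 151843 = \left(\left(-6 + \frac{9}{64}\right) + 37318\right) - 151843 = \left(- \frac{375}{64} + 37318\right) - 151843 = \frac{2387977}{64} - 151843 = - \frac{7329975}{64} \approx -1.1453 \cdot 10^{5}$)
$- \frac{358520}{h} = - \frac{358520}{- \frac{7329975}{64}} = \left(-358520\right) \left(- \frac{64}{7329975}\right) = \frac{4589056}{1465995}$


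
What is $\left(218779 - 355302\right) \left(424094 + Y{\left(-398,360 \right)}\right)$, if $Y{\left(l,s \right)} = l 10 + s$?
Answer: $-57404371902$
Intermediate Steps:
$Y{\left(l,s \right)} = s + 10 l$ ($Y{\left(l,s \right)} = 10 l + s = s + 10 l$)
$\left(218779 - 355302\right) \left(424094 + Y{\left(-398,360 \right)}\right) = \left(218779 - 355302\right) \left(424094 + \left(360 + 10 \left(-398\right)\right)\right) = - 136523 \left(424094 + \left(360 - 3980\right)\right) = - 136523 \left(424094 - 3620\right) = \left(-136523\right) 420474 = -57404371902$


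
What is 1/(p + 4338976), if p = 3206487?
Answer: 1/7545463 ≈ 1.3253e-7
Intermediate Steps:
1/(p + 4338976) = 1/(3206487 + 4338976) = 1/7545463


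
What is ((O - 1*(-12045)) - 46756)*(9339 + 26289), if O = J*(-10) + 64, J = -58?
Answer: -1213739076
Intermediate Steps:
O = 644 (O = -58*(-10) + 64 = 580 + 64 = 644)
((O - 1*(-12045)) - 46756)*(9339 + 26289) = ((644 - 1*(-12045)) - 46756)*(9339 + 26289) = ((644 + 12045) - 46756)*35628 = (12689 - 46756)*35628 = -34067*35628 = -1213739076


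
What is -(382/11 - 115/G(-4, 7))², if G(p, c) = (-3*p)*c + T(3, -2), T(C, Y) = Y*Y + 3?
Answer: -1122049009/1002001 ≈ -1119.8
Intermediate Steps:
T(C, Y) = 3 + Y² (T(C, Y) = Y² + 3 = 3 + Y²)
G(p, c) = 7 - 3*c*p (G(p, c) = (-3*p)*c + (3 + (-2)²) = -3*c*p + (3 + 4) = -3*c*p + 7 = 7 - 3*c*p)
-(382/11 - 115/G(-4, 7))² = -(382/11 - 115/(7 - 3*7*(-4)))² = -(382*(1/11) - 115/(7 + 84))² = -(382/11 - 115/91)² = -(33497/1001)² = -1*1122049009/1002001 = -1122049009/1002001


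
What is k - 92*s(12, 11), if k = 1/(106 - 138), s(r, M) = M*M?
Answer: -356225/32 ≈ -11132.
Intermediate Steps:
s(r, M) = M**2
k = -1/32 (k = 1/(-32) = -1/32 ≈ -0.031250)
k - 92*s(12, 11) = -1/32 - 92*11**2 = -1/32 - 92*121 = -1/32 - 11132 = -356225/32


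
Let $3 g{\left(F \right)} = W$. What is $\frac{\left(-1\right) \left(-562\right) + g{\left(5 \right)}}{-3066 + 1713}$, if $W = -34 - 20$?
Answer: $- \frac{544}{1353} \approx -0.40207$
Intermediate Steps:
$W = -54$
$g{\left(F \right)} = -18$ ($g{\left(F \right)} = \frac{1}{3} \left(-54\right) = -18$)
$\frac{\left(-1\right) \left(-562\right) + g{\left(5 \right)}}{-3066 + 1713} = \frac{\left(-1\right) \left(-562\right) - 18}{-3066 + 1713} = \frac{562 - 18}{-1353} = 544 \left(- \frac{1}{1353}\right) = - \frac{544}{1353}$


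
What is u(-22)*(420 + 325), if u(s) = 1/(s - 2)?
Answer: -745/24 ≈ -31.042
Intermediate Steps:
u(s) = 1/(-2 + s)
u(-22)*(420 + 325) = (420 + 325)/(-2 - 22) = 745/(-24) = -1/24*745 = -745/24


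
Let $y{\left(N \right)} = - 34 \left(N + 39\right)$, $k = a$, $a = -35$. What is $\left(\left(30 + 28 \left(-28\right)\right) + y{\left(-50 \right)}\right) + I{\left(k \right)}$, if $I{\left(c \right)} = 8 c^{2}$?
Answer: $9420$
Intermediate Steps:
$k = -35$
$y{\left(N \right)} = -1326 - 34 N$ ($y{\left(N \right)} = - 34 \left(39 + N\right) = -1326 - 34 N$)
$\left(\left(30 + 28 \left(-28\right)\right) + y{\left(-50 \right)}\right) + I{\left(k \right)} = \left(\left(30 + 28 \left(-28\right)\right) - -374\right) + 8 \left(-35\right)^{2} = \left(\left(30 - 784\right) + \left(-1326 + 1700\right)\right) + 8 \cdot 1225 = \left(-754 + 374\right) + 9800 = -380 + 9800 = 9420$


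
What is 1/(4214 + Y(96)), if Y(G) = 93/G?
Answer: 32/134879 ≈ 0.00023725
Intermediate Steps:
1/(4214 + Y(96)) = 1/(4214 + 93/96) = 1/(4214 + 93*(1/96)) = 1/(4214 + 31/32) = 1/(134879/32) = 32/134879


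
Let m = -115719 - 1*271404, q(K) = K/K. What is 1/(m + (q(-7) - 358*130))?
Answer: -1/433662 ≈ -2.3059e-6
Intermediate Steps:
q(K) = 1
m = -387123 (m = -115719 - 271404 = -387123)
1/(m + (q(-7) - 358*130)) = 1/(-387123 + (1 - 358*130)) = 1/(-387123 + (1 - 46540)) = 1/(-387123 - 46539) = 1/(-433662) = -1/433662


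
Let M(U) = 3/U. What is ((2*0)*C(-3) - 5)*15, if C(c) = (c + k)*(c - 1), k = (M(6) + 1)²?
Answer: -75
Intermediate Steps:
k = 9/4 (k = (3/6 + 1)² = (3*(⅙) + 1)² = (½ + 1)² = (3/2)² = 9/4 ≈ 2.2500)
C(c) = (-1 + c)*(9/4 + c) (C(c) = (c + 9/4)*(c - 1) = (9/4 + c)*(-1 + c) = (-1 + c)*(9/4 + c))
((2*0)*C(-3) - 5)*15 = ((2*0)*(-9/4 + (-3)² + (5/4)*(-3)) - 5)*15 = (0*(-9/4 + 9 - 15/4) - 5)*15 = (0*3 - 5)*15 = (0 - 5)*15 = -5*15 = -75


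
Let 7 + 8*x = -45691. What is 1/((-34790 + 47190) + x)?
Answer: 4/26751 ≈ 0.00014953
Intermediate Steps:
x = -22849/4 (x = -7/8 + (⅛)*(-45691) = -7/8 - 45691/8 = -22849/4 ≈ -5712.3)
1/((-34790 + 47190) + x) = 1/((-34790 + 47190) - 22849/4) = 1/(12400 - 22849/4) = 1/(26751/4) = 4/26751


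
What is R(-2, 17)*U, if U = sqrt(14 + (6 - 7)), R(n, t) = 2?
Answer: 2*sqrt(13) ≈ 7.2111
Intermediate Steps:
U = sqrt(13) (U = sqrt(14 - 1) = sqrt(13) ≈ 3.6056)
R(-2, 17)*U = 2*sqrt(13)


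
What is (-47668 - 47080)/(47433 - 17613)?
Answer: -23687/7455 ≈ -3.1773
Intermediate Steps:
(-47668 - 47080)/(47433 - 17613) = -94748/29820 = -94748*1/29820 = -23687/7455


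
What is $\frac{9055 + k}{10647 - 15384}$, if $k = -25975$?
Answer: $\frac{5640}{1579} \approx 3.5719$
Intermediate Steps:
$\frac{9055 + k}{10647 - 15384} = \frac{9055 - 25975}{10647 - 15384} = - \frac{16920}{-4737} = \left(-16920\right) \left(- \frac{1}{4737}\right) = \frac{5640}{1579}$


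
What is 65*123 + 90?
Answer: 8085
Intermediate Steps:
65*123 + 90 = 7995 + 90 = 8085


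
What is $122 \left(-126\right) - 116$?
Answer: $-15488$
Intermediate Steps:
$122 \left(-126\right) - 116 = -15372 - 116 = -15488$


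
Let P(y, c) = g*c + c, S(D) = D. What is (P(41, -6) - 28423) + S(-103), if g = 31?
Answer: -28718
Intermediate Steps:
P(y, c) = 32*c (P(y, c) = 31*c + c = 32*c)
(P(41, -6) - 28423) + S(-103) = (32*(-6) - 28423) - 103 = (-192 - 28423) - 103 = -28615 - 103 = -28718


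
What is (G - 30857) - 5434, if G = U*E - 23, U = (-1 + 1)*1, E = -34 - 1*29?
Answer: -36314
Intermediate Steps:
E = -63 (E = -34 - 29 = -63)
U = 0 (U = 0*1 = 0)
G = -23 (G = 0*(-63) - 23 = 0 - 23 = -23)
(G - 30857) - 5434 = (-23 - 30857) - 5434 = -30880 - 5434 = -36314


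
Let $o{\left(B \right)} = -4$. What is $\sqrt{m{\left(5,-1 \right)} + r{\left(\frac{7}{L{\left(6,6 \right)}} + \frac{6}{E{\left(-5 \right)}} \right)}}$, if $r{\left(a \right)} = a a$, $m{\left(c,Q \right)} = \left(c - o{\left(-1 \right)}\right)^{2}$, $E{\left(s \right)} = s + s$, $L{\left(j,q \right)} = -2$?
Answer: $\frac{\sqrt{9781}}{10} \approx 9.8899$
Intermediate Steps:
$E{\left(s \right)} = 2 s$
$m{\left(c,Q \right)} = \left(4 + c\right)^{2}$ ($m{\left(c,Q \right)} = \left(c - -4\right)^{2} = \left(c + 4\right)^{2} = \left(4 + c\right)^{2}$)
$r{\left(a \right)} = a^{2}$
$\sqrt{m{\left(5,-1 \right)} + r{\left(\frac{7}{L{\left(6,6 \right)}} + \frac{6}{E{\left(-5 \right)}} \right)}} = \sqrt{\left(4 + 5\right)^{2} + \left(\frac{7}{-2} + \frac{6}{2 \left(-5\right)}\right)^{2}} = \sqrt{9^{2} + \left(7 \left(- \frac{1}{2}\right) + \frac{6}{-10}\right)^{2}} = \sqrt{81 + \left(- \frac{7}{2} + 6 \left(- \frac{1}{10}\right)\right)^{2}} = \sqrt{81 + \left(- \frac{7}{2} - \frac{3}{5}\right)^{2}} = \sqrt{81 + \left(- \frac{41}{10}\right)^{2}} = \sqrt{81 + \frac{1681}{100}} = \sqrt{\frac{9781}{100}} = \frac{\sqrt{9781}}{10}$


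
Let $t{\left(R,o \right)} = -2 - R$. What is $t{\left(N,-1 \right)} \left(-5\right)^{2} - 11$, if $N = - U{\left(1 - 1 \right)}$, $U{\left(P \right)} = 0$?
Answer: $-61$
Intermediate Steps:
$N = 0$ ($N = \left(-1\right) 0 = 0$)
$t{\left(N,-1 \right)} \left(-5\right)^{2} - 11 = \left(-2 - 0\right) \left(-5\right)^{2} - 11 = \left(-2 + 0\right) 25 - 11 = \left(-2\right) 25 - 11 = -50 - 11 = -61$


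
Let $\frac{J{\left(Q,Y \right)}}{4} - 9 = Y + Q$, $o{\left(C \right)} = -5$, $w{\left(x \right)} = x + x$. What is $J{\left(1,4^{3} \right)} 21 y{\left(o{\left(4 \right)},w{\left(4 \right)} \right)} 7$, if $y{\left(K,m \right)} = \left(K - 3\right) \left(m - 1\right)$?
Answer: $-2436672$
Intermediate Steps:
$w{\left(x \right)} = 2 x$
$J{\left(Q,Y \right)} = 36 + 4 Q + 4 Y$ ($J{\left(Q,Y \right)} = 36 + 4 \left(Y + Q\right) = 36 + 4 \left(Q + Y\right) = 36 + \left(4 Q + 4 Y\right) = 36 + 4 Q + 4 Y$)
$y{\left(K,m \right)} = \left(-1 + m\right) \left(-3 + K\right)$ ($y{\left(K,m \right)} = \left(-3 + K\right) \left(-1 + m\right) = \left(-1 + m\right) \left(-3 + K\right)$)
$J{\left(1,4^{3} \right)} 21 y{\left(o{\left(4 \right)},w{\left(4 \right)} \right)} 7 = \left(36 + 4 \cdot 1 + 4 \cdot 4^{3}\right) 21 \left(3 - -5 - 3 \cdot 2 \cdot 4 - 5 \cdot 2 \cdot 4\right) 7 = \left(36 + 4 + 4 \cdot 64\right) 21 \left(3 + 5 - 24 - 40\right) 7 = \left(36 + 4 + 256\right) 21 \left(3 + 5 - 24 - 40\right) 7 = 296 \cdot 21 \left(\left(-56\right) 7\right) = 6216 \left(-392\right) = -2436672$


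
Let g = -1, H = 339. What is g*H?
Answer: -339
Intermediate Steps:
g*H = -1*339 = -339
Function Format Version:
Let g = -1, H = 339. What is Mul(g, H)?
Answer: -339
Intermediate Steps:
Mul(g, H) = Mul(-1, 339) = -339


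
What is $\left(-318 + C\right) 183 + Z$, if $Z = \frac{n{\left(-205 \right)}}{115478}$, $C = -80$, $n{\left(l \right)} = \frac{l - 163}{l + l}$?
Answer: $- \frac{862099276738}{11836495} \approx -72834.0$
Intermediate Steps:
$n{\left(l \right)} = \frac{-163 + l}{2 l}$
$Z = \frac{92}{11836495}$ ($Z = \frac{\frac{1}{2} \frac{1}{-205} \left(-163 - 205\right)}{115478} = \frac{1}{2} \left(- \frac{1}{205}\right) \left(-368\right) \frac{1}{115478} = \frac{184}{205} \cdot \frac{1}{115478} = \frac{92}{11836495} \approx 7.7726 \cdot 10^{-6}$)
$\left(-318 + C\right) 183 + Z = \left(-318 - 80\right) 183 + \frac{92}{11836495} = \left(-398\right) 183 + \frac{92}{11836495} = -72834 + \frac{92}{11836495} = - \frac{862099276738}{11836495}$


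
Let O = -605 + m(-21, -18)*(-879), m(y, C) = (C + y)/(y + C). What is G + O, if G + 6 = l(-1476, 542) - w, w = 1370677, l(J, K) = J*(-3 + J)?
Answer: 810837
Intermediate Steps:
G = 812321 (G = -6 + (-1476*(-3 - 1476) - 1*1370677) = -6 + (-1476*(-1479) - 1370677) = -6 + (2183004 - 1370677) = -6 + 812327 = 812321)
m(y, C) = 1 (m(y, C) = (C + y)/(C + y) = 1)
O = -1484 (O = -605 + 1*(-879) = -605 - 879 = -1484)
G + O = 812321 - 1484 = 810837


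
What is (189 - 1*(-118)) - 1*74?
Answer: 233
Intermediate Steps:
(189 - 1*(-118)) - 1*74 = (189 + 118) - 74 = 307 - 74 = 233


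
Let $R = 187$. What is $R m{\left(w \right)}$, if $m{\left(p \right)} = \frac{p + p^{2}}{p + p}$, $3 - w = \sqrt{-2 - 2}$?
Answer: $374 - 187 i \approx 374.0 - 187.0 i$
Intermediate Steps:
$w = 3 - 2 i$ ($w = 3 - \sqrt{-2 - 2} = 3 - \sqrt{-4} = 3 - 2 i \approx 3.0 - 2.0 i$)
$m{\left(p \right)} = \frac{p + p^{2}}{2 p}$
$R m{\left(w \right)} = 187 \left(\frac{1}{2} + \frac{3 - 2 i}{2}\right) = 187 \left(\frac{1}{2} + \left(\frac{3}{2} - i\right)\right) = 187 \left(2 - i\right) = 374 - 187 i$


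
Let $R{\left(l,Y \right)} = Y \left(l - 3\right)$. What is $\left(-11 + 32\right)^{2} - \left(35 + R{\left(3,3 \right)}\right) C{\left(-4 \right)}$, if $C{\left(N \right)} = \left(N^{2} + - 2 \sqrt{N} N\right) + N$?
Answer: $21 - 560 i \approx 21.0 - 560.0 i$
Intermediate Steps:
$R{\left(l,Y \right)} = Y \left(-3 + l\right)$
$C{\left(N \right)} = N + N^{2} - 2 N^{\frac{3}{2}}$ ($C{\left(N \right)} = \left(N^{2} - 2 N^{\frac{3}{2}}\right) + N = N + N^{2} - 2 N^{\frac{3}{2}}$)
$\left(-11 + 32\right)^{2} - \left(35 + R{\left(3,3 \right)}\right) C{\left(-4 \right)} = \left(-11 + 32\right)^{2} - \left(35 + 3 \left(-3 + 3\right)\right) \left(-4 + \left(-4\right)^{2} - 2 \left(-4\right)^{\frac{3}{2}}\right) = 21^{2} - \left(35 + 3 \cdot 0\right) \left(-4 + 16 - 2 \left(- 8 i\right)\right) = 441 - \left(35 + 0\right) \left(-4 + 16 + 16 i\right) = 441 - 35 \left(12 + 16 i\right) = 441 - \left(420 + 560 i\right) = 21 - 560 i$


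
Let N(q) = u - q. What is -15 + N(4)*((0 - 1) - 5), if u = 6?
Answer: -27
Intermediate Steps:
N(q) = 6 - q
-15 + N(4)*((0 - 1) - 5) = -15 + (6 - 1*4)*((0 - 1) - 5) = -15 + (6 - 4)*(-1 - 5) = -15 + 2*(-6) = -15 - 12 = -27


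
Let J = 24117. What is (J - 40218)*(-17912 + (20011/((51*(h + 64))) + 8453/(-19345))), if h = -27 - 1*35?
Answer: 187617056484597/657730 ≈ 2.8525e+8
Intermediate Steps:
h = -62 (h = -27 - 35 = -62)
(J - 40218)*(-17912 + (20011/((51*(h + 64))) + 8453/(-19345))) = (24117 - 40218)*(-17912 + (20011/((51*(-62 + 64))) + 8453/(-19345))) = -16101*(-17912 + (20011/((51*2)) + 8453*(-1/19345))) = -16101*(-17912 + (20011/102 - 8453/19345)) = -16101*(-17912 + 386250589/1973190) = -16101*(-34957528691/1973190) = 187617056484597/657730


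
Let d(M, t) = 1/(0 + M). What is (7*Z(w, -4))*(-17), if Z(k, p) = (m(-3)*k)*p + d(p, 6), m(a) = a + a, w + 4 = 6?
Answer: -22729/4 ≈ -5682.3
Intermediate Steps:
w = 2 (w = -4 + 6 = 2)
d(M, t) = 1/M
m(a) = 2*a
Z(k, p) = 1/p - 6*k*p (Z(k, p) = ((2*(-3))*k)*p + 1/p = (-6*k)*p + 1/p = -6*k*p + 1/p = 1/p - 6*k*p)
(7*Z(w, -4))*(-17) = (7*(1/(-4) - 6*2*(-4)))*(-17) = (7*(-¼ + 48))*(-17) = (7*(191/4))*(-17) = (1337/4)*(-17) = -22729/4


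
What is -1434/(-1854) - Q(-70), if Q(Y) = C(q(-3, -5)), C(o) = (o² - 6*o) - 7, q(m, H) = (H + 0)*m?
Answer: -39313/309 ≈ -127.23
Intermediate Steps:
q(m, H) = H*m
C(o) = -7 + o² - 6*o
Q(Y) = 128 (Q(Y) = -7 + (-5*(-3))² - (-30)*(-3) = -7 + 15² - 6*15 = -7 + 225 - 90 = 128)
-1434/(-1854) - Q(-70) = -1434/(-1854) - 1*128 = -1434*(-1/1854) - 128 = 239/309 - 128 = -39313/309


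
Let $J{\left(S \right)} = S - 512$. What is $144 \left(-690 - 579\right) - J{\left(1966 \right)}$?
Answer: $-184190$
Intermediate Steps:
$J{\left(S \right)} = -512 + S$ ($J{\left(S \right)} = S - 512 = -512 + S$)
$144 \left(-690 - 579\right) - J{\left(1966 \right)} = 144 \left(-690 - 579\right) - \left(-512 + 1966\right) = 144 \left(-1269\right) - 1454 = -182736 - 1454 = -184190$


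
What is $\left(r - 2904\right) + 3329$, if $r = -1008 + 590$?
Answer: $7$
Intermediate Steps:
$r = -418$
$\left(r - 2904\right) + 3329 = \left(-418 - 2904\right) + 3329 = -3322 + 3329 = 7$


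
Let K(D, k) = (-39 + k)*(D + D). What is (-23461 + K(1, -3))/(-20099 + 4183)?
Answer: 23545/15916 ≈ 1.4793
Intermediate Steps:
K(D, k) = 2*D*(-39 + k) (K(D, k) = (-39 + k)*(2*D) = 2*D*(-39 + k))
(-23461 + K(1, -3))/(-20099 + 4183) = (-23461 + 2*1*(-39 - 3))/(-20099 + 4183) = (-23461 + 2*1*(-42))/(-15916) = (-23461 - 84)*(-1/15916) = -23545*(-1/15916) = 23545/15916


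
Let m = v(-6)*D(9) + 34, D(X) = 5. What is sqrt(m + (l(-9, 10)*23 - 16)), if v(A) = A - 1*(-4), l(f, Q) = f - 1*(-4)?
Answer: I*sqrt(107) ≈ 10.344*I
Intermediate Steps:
l(f, Q) = 4 + f (l(f, Q) = f + 4 = 4 + f)
v(A) = 4 + A (v(A) = A + 4 = 4 + A)
m = 24 (m = (4 - 6)*5 + 34 = -2*5 + 34 = -10 + 34 = 24)
sqrt(m + (l(-9, 10)*23 - 16)) = sqrt(24 + ((4 - 9)*23 - 16)) = sqrt(24 + (-5*23 - 16)) = sqrt(24 + (-115 - 16)) = sqrt(24 - 131) = sqrt(-107) = I*sqrt(107)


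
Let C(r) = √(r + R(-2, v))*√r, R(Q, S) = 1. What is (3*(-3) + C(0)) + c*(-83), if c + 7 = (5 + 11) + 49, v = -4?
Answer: -4823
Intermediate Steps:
c = 58 (c = -7 + ((5 + 11) + 49) = -7 + (16 + 49) = -7 + 65 = 58)
C(r) = √r*√(1 + r) (C(r) = √(r + 1)*√r = √(1 + r)*√r = √r*√(1 + r))
(3*(-3) + C(0)) + c*(-83) = (3*(-3) + √0*√(1 + 0)) + 58*(-83) = (-9 + 0*√1) - 4814 = (-9 + 0*1) - 4814 = (-9 + 0) - 4814 = -9 - 4814 = -4823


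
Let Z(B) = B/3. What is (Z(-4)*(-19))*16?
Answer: 1216/3 ≈ 405.33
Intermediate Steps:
Z(B) = B/3 (Z(B) = B*(⅓) = B/3)
(Z(-4)*(-19))*16 = (((⅓)*(-4))*(-19))*16 = -4/3*(-19)*16 = (76/3)*16 = 1216/3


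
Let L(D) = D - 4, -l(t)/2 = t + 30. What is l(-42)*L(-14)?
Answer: -432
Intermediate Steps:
l(t) = -60 - 2*t (l(t) = -2*(t + 30) = -2*(30 + t) = -60 - 2*t)
L(D) = -4 + D
l(-42)*L(-14) = (-60 - 2*(-42))*(-4 - 14) = (-60 + 84)*(-18) = 24*(-18) = -432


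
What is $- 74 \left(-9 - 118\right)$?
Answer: $9398$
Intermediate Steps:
$- 74 \left(-9 - 118\right) = \left(-74\right) \left(-127\right) = 9398$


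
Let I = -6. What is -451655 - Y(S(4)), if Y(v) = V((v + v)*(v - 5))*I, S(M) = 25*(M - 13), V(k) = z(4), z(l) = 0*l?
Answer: -451655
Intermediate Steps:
z(l) = 0
V(k) = 0
S(M) = -325 + 25*M (S(M) = 25*(-13 + M) = -325 + 25*M)
Y(v) = 0 (Y(v) = 0*(-6) = 0)
-451655 - Y(S(4)) = -451655 - 1*0 = -451655 + 0 = -451655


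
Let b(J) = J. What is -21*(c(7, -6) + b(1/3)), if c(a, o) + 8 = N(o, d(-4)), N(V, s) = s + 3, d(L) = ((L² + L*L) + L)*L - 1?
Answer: 2471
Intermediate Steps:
d(L) = -1 + L*(L + 2*L²) (d(L) = ((L² + L²) + L)*L - 1 = (2*L² + L)*L - 1 = (L + 2*L²)*L - 1 = L*(L + 2*L²) - 1 = -1 + L*(L + 2*L²))
N(V, s) = 3 + s
c(a, o) = -118 (c(a, o) = -8 + (3 + (-1 + (-4)² + 2*(-4)³)) = -8 + (3 + (-1 + 16 + 2*(-64))) = -8 + (3 + (-1 + 16 - 128)) = -8 + (3 - 113) = -8 - 110 = -118)
-21*(c(7, -6) + b(1/3)) = -21*(-118 + 1/3) = -21*(-118 + ⅓) = -21*(-353/3) = 2471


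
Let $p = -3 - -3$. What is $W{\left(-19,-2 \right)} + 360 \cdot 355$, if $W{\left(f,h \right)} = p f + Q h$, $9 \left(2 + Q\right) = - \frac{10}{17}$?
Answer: $\frac{19554032}{153} \approx 1.278 \cdot 10^{5}$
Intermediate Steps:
$p = 0$ ($p = -3 + 3 = 0$)
$Q = - \frac{316}{153}$ ($Q = -2 + \frac{\left(-10\right) \frac{1}{17}}{9} = -2 + \frac{1}{9} \left(- \frac{10}{17}\right) = -2 - \frac{10}{153} = - \frac{316}{153} \approx -2.0654$)
$W{\left(f,h \right)} = - \frac{316 h}{153}$ ($W{\left(f,h \right)} = 0 f - \frac{316 h}{153} = 0 - \frac{316 h}{153} = - \frac{316 h}{153}$)
$W{\left(-19,-2 \right)} + 360 \cdot 355 = \left(- \frac{316}{153}\right) \left(-2\right) + 360 \cdot 355 = \frac{632}{153} + 127800 = \frac{19554032}{153}$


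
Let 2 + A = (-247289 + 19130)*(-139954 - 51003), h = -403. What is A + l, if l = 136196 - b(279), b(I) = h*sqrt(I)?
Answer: 43568694357 + 1209*sqrt(31) ≈ 4.3569e+10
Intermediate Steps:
A = 43568558161 (A = -2 + (-247289 + 19130)*(-139954 - 51003) = -2 - 228159*(-190957) = -2 + 43568558163 = 43568558161)
b(I) = -403*sqrt(I)
l = 136196 + 1209*sqrt(31) (l = 136196 - (-403)*sqrt(279) = 136196 - (-403)*3*sqrt(31) = 136196 - (-1209)*sqrt(31) = 136196 + 1209*sqrt(31) ≈ 1.4293e+5)
A + l = 43568558161 + (136196 + 1209*sqrt(31)) = 43568694357 + 1209*sqrt(31)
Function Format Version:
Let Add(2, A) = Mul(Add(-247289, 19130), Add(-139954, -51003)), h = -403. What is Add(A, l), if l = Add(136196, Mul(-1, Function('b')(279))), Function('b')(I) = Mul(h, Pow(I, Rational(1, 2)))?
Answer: Add(43568694357, Mul(1209, Pow(31, Rational(1, 2)))) ≈ 4.3569e+10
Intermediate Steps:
A = 43568558161 (A = Add(-2, Mul(Add(-247289, 19130), Add(-139954, -51003))) = Add(-2, Mul(-228159, -190957)) = Add(-2, 43568558163) = 43568558161)
Function('b')(I) = Mul(-403, Pow(I, Rational(1, 2)))
l = Add(136196, Mul(1209, Pow(31, Rational(1, 2)))) (l = Add(136196, Mul(-1, Mul(-403, Pow(279, Rational(1, 2))))) = Add(136196, Mul(-1, Mul(-403, Mul(3, Pow(31, Rational(1, 2)))))) = Add(136196, Mul(-1, Mul(-1209, Pow(31, Rational(1, 2))))) = Add(136196, Mul(1209, Pow(31, Rational(1, 2)))) ≈ 1.4293e+5)
Add(A, l) = Add(43568558161, Add(136196, Mul(1209, Pow(31, Rational(1, 2))))) = Add(43568694357, Mul(1209, Pow(31, Rational(1, 2))))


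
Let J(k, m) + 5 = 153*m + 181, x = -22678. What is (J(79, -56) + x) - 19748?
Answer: -50818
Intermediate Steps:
J(k, m) = 176 + 153*m (J(k, m) = -5 + (153*m + 181) = -5 + (181 + 153*m) = 176 + 153*m)
(J(79, -56) + x) - 19748 = ((176 + 153*(-56)) - 22678) - 19748 = ((176 - 8568) - 22678) - 19748 = (-8392 - 22678) - 19748 = -31070 - 19748 = -50818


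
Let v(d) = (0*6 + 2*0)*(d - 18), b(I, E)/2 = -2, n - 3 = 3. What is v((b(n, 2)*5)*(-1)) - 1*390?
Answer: -390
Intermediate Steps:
n = 6 (n = 3 + 3 = 6)
b(I, E) = -4 (b(I, E) = 2*(-2) = -4)
v(d) = 0 (v(d) = (0 + 0)*(-18 + d) = 0*(-18 + d) = 0)
v((b(n, 2)*5)*(-1)) - 1*390 = 0 - 1*390 = 0 - 390 = -390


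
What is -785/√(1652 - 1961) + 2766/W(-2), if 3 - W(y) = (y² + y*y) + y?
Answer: -922 + 785*I*√309/309 ≈ -922.0 + 44.657*I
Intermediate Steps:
W(y) = 3 - y - 2*y² (W(y) = 3 - ((y² + y*y) + y) = 3 - ((y² + y²) + y) = 3 - (2*y² + y) = 3 - (y + 2*y²) = 3 + (-y - 2*y²) = 3 - y - 2*y²)
-785/√(1652 - 1961) + 2766/W(-2) = -785/√(1652 - 1961) + 2766/(3 - 1*(-2) - 2*(-2)²) = -785*(-I*√309/309) + 2766/(3 + 2 - 2*4) = -785*(-I*√309/309) + 2766/(3 + 2 - 8) = -(-785)*I*√309/309 + 2766/(-3) = 785*I*√309/309 + 2766*(-⅓) = 785*I*√309/309 - 922 = -922 + 785*I*√309/309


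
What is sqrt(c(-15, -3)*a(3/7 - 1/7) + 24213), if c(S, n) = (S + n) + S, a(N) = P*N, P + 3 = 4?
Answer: 15*sqrt(5271)/7 ≈ 155.57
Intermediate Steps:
P = 1 (P = -3 + 4 = 1)
a(N) = N (a(N) = 1*N = N)
c(S, n) = n + 2*S
sqrt(c(-15, -3)*a(3/7 - 1/7) + 24213) = sqrt((-3 + 2*(-15))*(3/7 - 1/7) + 24213) = sqrt((-3 - 30)*(3*(1/7) - 1*1/7) + 24213) = sqrt(-33*(3/7 - 1/7) + 24213) = sqrt(-33*2/7 + 24213) = sqrt(-66/7 + 24213) = sqrt(169425/7) = 15*sqrt(5271)/7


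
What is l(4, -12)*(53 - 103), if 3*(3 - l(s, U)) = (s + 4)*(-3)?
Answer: -550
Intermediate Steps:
l(s, U) = 7 + s (l(s, U) = 3 - (s + 4)*(-3)/3 = 3 - (4 + s)*(-3)/3 = 3 - (-12 - 3*s)/3 = 3 + (4 + s) = 7 + s)
l(4, -12)*(53 - 103) = (7 + 4)*(53 - 103) = 11*(-50) = -550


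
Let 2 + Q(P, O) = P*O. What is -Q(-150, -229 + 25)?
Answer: -30598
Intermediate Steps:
Q(P, O) = -2 + O*P (Q(P, O) = -2 + P*O = -2 + O*P)
-Q(-150, -229 + 25) = -(-2 + (-229 + 25)*(-150)) = -(-2 - 204*(-150)) = -(-2 + 30600) = -1*30598 = -30598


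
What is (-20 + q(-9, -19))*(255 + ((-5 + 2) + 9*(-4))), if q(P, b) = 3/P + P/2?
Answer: -5364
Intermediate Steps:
q(P, b) = P/2 + 3/P (q(P, b) = 3/P + P*(½) = 3/P + P/2 = P/2 + 3/P)
(-20 + q(-9, -19))*(255 + ((-5 + 2) + 9*(-4))) = (-20 + ((½)*(-9) + 3/(-9)))*(255 + ((-5 + 2) + 9*(-4))) = (-20 + (-9/2 + 3*(-⅑)))*(255 + (-3 - 36)) = (-20 + (-9/2 - ⅓))*(255 - 39) = (-20 - 29/6)*216 = -149/6*216 = -5364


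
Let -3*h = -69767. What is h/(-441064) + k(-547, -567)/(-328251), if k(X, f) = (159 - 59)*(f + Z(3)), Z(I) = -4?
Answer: 17551058561/144779699064 ≈ 0.12123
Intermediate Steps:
h = 69767/3 (h = -⅓*(-69767) = 69767/3 ≈ 23256.)
k(X, f) = -400 + 100*f (k(X, f) = (159 - 59)*(f - 4) = 100*(-4 + f) = -400 + 100*f)
h/(-441064) + k(-547, -567)/(-328251) = (69767/3)/(-441064) + (-400 + 100*(-567))/(-328251) = (69767/3)*(-1/441064) + (-400 - 56700)*(-1/328251) = -69767/1323192 - 57100*(-1/328251) = -69767/1323192 + 57100/328251 = 17551058561/144779699064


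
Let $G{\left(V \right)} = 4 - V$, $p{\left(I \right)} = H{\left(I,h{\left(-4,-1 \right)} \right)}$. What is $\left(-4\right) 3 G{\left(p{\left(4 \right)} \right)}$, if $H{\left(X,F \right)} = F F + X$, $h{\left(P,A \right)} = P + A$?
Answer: $300$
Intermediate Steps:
$h{\left(P,A \right)} = A + P$
$H{\left(X,F \right)} = X + F^{2}$ ($H{\left(X,F \right)} = F^{2} + X = X + F^{2}$)
$p{\left(I \right)} = 25 + I$ ($p{\left(I \right)} = I + \left(-1 - 4\right)^{2} = I + \left(-5\right)^{2} = I + 25 = 25 + I$)
$\left(-4\right) 3 G{\left(p{\left(4 \right)} \right)} = \left(-4\right) 3 \left(4 - \left(25 + 4\right)\right) = - 12 \left(4 - 29\right) = \left(-12\right) \left(-25\right) = 300$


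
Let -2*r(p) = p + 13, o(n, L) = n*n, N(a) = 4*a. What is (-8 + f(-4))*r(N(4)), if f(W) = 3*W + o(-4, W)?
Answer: 58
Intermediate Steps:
o(n, L) = n**2
r(p) = -13/2 - p/2 (r(p) = -(p + 13)/2 = -(13 + p)/2 = -13/2 - p/2)
f(W) = 16 + 3*W (f(W) = 3*W + (-4)**2 = 3*W + 16 = 16 + 3*W)
(-8 + f(-4))*r(N(4)) = (-8 + (16 + 3*(-4)))*(-13/2 - 2*4) = (-8 + (16 - 12))*(-13/2 - 1/2*16) = (-8 + 4)*(-13/2 - 8) = -4*(-29/2) = 58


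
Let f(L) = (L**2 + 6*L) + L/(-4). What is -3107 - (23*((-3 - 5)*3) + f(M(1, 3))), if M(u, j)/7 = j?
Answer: -12467/4 ≈ -3116.8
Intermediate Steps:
M(u, j) = 7*j
f(L) = L**2 + 23*L/4 (f(L) = (L**2 + 6*L) + L*(-1/4) = (L**2 + 6*L) - L/4 = L**2 + 23*L/4)
-3107 - (23*((-3 - 5)*3) + f(M(1, 3))) = -3107 - (23*((-3 - 5)*3) + (7*3)*(23 + 4*(7*3))/4) = -3107 - (23*(-8*3) + (1/4)*21*(23 + 4*21)) = -3107 - (23*(-24) + (1/4)*21*(23 + 84)) = -3107 - (-552 + (1/4)*21*107) = -3107 - (-552 + 2247/4) = -3107 - 1*39/4 = -3107 - 39/4 = -12467/4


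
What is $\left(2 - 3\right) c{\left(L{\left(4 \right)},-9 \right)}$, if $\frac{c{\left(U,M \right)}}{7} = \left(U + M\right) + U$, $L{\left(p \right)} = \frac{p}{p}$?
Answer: $49$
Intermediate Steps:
$L{\left(p \right)} = 1$
$c{\left(U,M \right)} = 7 M + 14 U$ ($c{\left(U,M \right)} = 7 \left(\left(U + M\right) + U\right) = 7 \left(\left(M + U\right) + U\right) = 7 \left(M + 2 U\right) = 7 M + 14 U$)
$\left(2 - 3\right) c{\left(L{\left(4 \right)},-9 \right)} = \left(2 - 3\right) \left(7 \left(-9\right) + 14 \cdot 1\right) = \left(2 - 3\right) \left(-63 + 14\right) = \left(-1\right) \left(-49\right) = 49$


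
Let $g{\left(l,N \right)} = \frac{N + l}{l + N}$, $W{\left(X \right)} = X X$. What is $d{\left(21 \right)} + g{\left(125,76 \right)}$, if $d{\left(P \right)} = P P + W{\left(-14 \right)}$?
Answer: $638$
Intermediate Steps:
$W{\left(X \right)} = X^{2}$
$g{\left(l,N \right)} = 1$ ($g{\left(l,N \right)} = \frac{N + l}{N + l} = 1$)
$d{\left(P \right)} = 196 + P^{2}$ ($d{\left(P \right)} = P P + \left(-14\right)^{2} = P^{2} + 196 = 196 + P^{2}$)
$d{\left(21 \right)} + g{\left(125,76 \right)} = \left(196 + 21^{2}\right) + 1 = \left(196 + 441\right) + 1 = 637 + 1 = 638$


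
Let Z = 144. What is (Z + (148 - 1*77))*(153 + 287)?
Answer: 94600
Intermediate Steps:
(Z + (148 - 1*77))*(153 + 287) = (144 + (148 - 1*77))*(153 + 287) = (144 + (148 - 77))*440 = (144 + 71)*440 = 215*440 = 94600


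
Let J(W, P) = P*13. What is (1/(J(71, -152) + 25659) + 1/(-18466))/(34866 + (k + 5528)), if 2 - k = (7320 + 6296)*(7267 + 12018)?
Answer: 5217/114818512229397592 ≈ 4.5437e-14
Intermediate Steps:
k = -262584558 (k = 2 - (7320 + 6296)*(7267 + 12018) = 2 - 13616*19285 = 2 - 1*262584560 = 2 - 262584560 = -262584558)
J(W, P) = 13*P
(1/(J(71, -152) + 25659) + 1/(-18466))/(34866 + (k + 5528)) = (1/(13*(-152) + 25659) + 1/(-18466))/(34866 + (-262584558 + 5528)) = (1/(-1976 + 25659) - 1/18466)/(34866 - 262579030) = (1/23683 - 1/18466)/(-262544164) = (1/23683 - 1/18466)*(-1/262544164) = -5217/437330278*(-1/262544164) = 5217/114818512229397592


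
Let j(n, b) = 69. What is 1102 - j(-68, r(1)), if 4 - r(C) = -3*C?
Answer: 1033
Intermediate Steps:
r(C) = 4 + 3*C (r(C) = 4 - (-3)*C = 4 + 3*C)
1102 - j(-68, r(1)) = 1102 - 1*69 = 1102 - 69 = 1033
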